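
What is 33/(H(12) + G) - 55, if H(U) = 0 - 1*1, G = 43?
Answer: -759/14 ≈ -54.214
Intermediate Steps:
H(U) = -1 (H(U) = 0 - 1 = -1)
33/(H(12) + G) - 55 = 33/(-1 + 43) - 55 = 33/42 - 55 = (1/42)*33 - 55 = 11/14 - 55 = -759/14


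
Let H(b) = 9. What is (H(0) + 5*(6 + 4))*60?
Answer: 3540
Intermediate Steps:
(H(0) + 5*(6 + 4))*60 = (9 + 5*(6 + 4))*60 = (9 + 5*10)*60 = (9 + 50)*60 = 59*60 = 3540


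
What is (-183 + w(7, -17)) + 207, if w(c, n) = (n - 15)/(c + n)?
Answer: 136/5 ≈ 27.200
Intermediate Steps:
w(c, n) = (-15 + n)/(c + n)
(-183 + w(7, -17)) + 207 = (-183 + (-15 - 17)/(7 - 17)) + 207 = (-183 - 32/(-10)) + 207 = (-183 - ⅒*(-32)) + 207 = (-183 + 16/5) + 207 = -899/5 + 207 = 136/5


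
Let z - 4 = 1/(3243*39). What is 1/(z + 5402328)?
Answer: 126477/683270744365 ≈ 1.8511e-7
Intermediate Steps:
z = 505909/126477 (z = 4 + 1/(3243*39) = 4 + 1/126477 = 505909/126477 ≈ 4.0000)
1/(z + 5402328) = 1/(505909/126477 + 5402328) = 1/(683270744365/126477) = 126477/683270744365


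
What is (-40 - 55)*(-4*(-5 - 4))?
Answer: -3420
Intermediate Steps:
(-40 - 55)*(-4*(-5 - 4)) = -(-380)*(-9) = -95*36 = -3420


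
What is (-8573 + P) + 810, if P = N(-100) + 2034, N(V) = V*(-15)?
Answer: -4229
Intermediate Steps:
N(V) = -15*V
P = 3534 (P = -15*(-100) + 2034 = 1500 + 2034 = 3534)
(-8573 + P) + 810 = (-8573 + 3534) + 810 = -5039 + 810 = -4229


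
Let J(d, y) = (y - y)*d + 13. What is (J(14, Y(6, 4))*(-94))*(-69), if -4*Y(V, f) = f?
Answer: 84318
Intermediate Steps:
Y(V, f) = -f/4
J(d, y) = 13 (J(d, y) = 0*d + 13 = 0 + 13 = 13)
(J(14, Y(6, 4))*(-94))*(-69) = (13*(-94))*(-69) = -1222*(-69) = 84318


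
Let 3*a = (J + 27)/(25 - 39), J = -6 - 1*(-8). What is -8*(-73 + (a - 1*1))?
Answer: 12548/21 ≈ 597.52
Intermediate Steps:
J = 2 (J = -6 + 8 = 2)
a = -29/42 (a = ((2 + 27)/(25 - 39))/3 = (29/(-14))/3 = (29*(-1/14))/3 = (⅓)*(-29/14) = -29/42 ≈ -0.69048)
-8*(-73 + (a - 1*1)) = -8*(-73 + (-29/42 - 1*1)) = -8*(-73 + (-29/42 - 1)) = -8*(-73 - 71/42) = -8*(-3137/42) = 12548/21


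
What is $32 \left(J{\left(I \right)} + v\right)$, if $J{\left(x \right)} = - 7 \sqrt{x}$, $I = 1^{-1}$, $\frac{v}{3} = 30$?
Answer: $2656$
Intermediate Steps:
$v = 90$ ($v = 3 \cdot 30 = 90$)
$I = 1$
$32 \left(J{\left(I \right)} + v\right) = 32 \left(- 7 \sqrt{1} + 90\right) = 32 \left(\left(-7\right) 1 + 90\right) = 32 \left(-7 + 90\right) = 32 \cdot 83 = 2656$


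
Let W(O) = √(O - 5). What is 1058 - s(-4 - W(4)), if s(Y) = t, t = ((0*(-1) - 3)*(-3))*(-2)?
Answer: 1076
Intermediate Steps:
W(O) = √(-5 + O)
t = -18 (t = ((0 - 3)*(-3))*(-2) = -3*(-3)*(-2) = 9*(-2) = -18)
s(Y) = -18
1058 - s(-4 - W(4)) = 1058 - 1*(-18) = 1058 + 18 = 1076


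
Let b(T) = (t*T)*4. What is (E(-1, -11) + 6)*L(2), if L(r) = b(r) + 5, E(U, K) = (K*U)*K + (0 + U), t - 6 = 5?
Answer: -10788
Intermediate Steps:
t = 11 (t = 6 + 5 = 11)
E(U, K) = U + U*K² (E(U, K) = U*K² + U = U + U*K²)
b(T) = 44*T (b(T) = (11*T)*4 = 44*T)
L(r) = 5 + 44*r (L(r) = 44*r + 5 = 5 + 44*r)
(E(-1, -11) + 6)*L(2) = (-(1 + (-11)²) + 6)*(5 + 44*2) = (-(1 + 121) + 6)*(5 + 88) = (-1*122 + 6)*93 = (-122 + 6)*93 = -116*93 = -10788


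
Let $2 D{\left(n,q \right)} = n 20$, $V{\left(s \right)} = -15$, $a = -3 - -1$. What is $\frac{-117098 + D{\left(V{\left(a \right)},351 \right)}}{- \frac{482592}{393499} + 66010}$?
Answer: $- \frac{23068485376}{12987193199} \approx -1.7762$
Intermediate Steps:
$a = -2$ ($a = -3 + 1 = -2$)
$D{\left(n,q \right)} = 10 n$ ($D{\left(n,q \right)} = \frac{n 20}{2} = \frac{20 n}{2} = 10 n$)
$\frac{-117098 + D{\left(V{\left(a \right)},351 \right)}}{- \frac{482592}{393499} + 66010} = \frac{-117098 + 10 \left(-15\right)}{- \frac{482592}{393499} + 66010} = \frac{-117098 - 150}{\left(-482592\right) \frac{1}{393499} + 66010} = - \frac{117248}{- \frac{482592}{393499} + 66010} = - \frac{117248}{\frac{25974386398}{393499}} = \left(-117248\right) \frac{393499}{25974386398} = - \frac{23068485376}{12987193199}$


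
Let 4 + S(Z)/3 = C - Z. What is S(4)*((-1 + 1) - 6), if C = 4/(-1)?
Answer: 216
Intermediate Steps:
C = -4 (C = 4*(-1) = -4)
S(Z) = -24 - 3*Z (S(Z) = -12 + 3*(-4 - Z) = -12 + (-12 - 3*Z) = -24 - 3*Z)
S(4)*((-1 + 1) - 6) = (-24 - 3*4)*((-1 + 1) - 6) = (-24 - 12)*(0 - 6) = -36*(-6) = 216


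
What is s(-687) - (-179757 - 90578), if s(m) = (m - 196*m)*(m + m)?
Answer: -183797575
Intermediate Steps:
s(m) = -390*m² (s(m) = (-195*m)*(2*m) = -390*m²)
s(-687) - (-179757 - 90578) = -390*(-687)² - (-179757 - 90578) = -390*471969 - 1*(-270335) = -184067910 + 270335 = -183797575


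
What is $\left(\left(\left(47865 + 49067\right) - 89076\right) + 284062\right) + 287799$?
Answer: $579717$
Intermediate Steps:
$\left(\left(\left(47865 + 49067\right) - 89076\right) + 284062\right) + 287799 = \left(\left(96932 - 89076\right) + 284062\right) + 287799 = \left(7856 + 284062\right) + 287799 = 291918 + 287799 = 579717$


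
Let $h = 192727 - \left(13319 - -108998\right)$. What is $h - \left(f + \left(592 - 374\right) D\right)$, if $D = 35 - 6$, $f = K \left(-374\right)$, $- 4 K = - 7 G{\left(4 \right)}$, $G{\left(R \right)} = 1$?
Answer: $\frac{129485}{2} \approx 64743.0$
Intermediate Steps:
$K = \frac{7}{4}$ ($K = - \frac{\left(-7\right) 1}{4} = \left(- \frac{1}{4}\right) \left(-7\right) = \frac{7}{4} \approx 1.75$)
$f = - \frac{1309}{2}$ ($f = \frac{7}{4} \left(-374\right) = - \frac{1309}{2} \approx -654.5$)
$D = 29$ ($D = 35 - 6 = 29$)
$h = 70410$ ($h = 192727 - \left(13319 + 108998\right) = 192727 - 122317 = 70410$)
$h - \left(f + \left(592 - 374\right) D\right) = 70410 - \left(- \frac{1309}{2} + \left(592 - 374\right) 29\right) = 70410 - \left(- \frac{1309}{2} + 218 \cdot 29\right) = 70410 - \left(- \frac{1309}{2} + 6322\right) = 70410 - \frac{11335}{2} = \frac{129485}{2}$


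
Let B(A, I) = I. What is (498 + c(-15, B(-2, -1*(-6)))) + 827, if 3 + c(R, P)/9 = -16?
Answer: 1154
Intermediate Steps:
c(R, P) = -171 (c(R, P) = -27 + 9*(-16) = -27 - 144 = -171)
(498 + c(-15, B(-2, -1*(-6)))) + 827 = (498 - 171) + 827 = 327 + 827 = 1154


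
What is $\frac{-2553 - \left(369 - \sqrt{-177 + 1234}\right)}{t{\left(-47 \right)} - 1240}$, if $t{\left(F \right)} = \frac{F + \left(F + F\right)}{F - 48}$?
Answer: $\frac{277590}{117659} - \frac{95 \sqrt{1057}}{117659} \approx 2.333$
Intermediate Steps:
$t{\left(F \right)} = \frac{3 F}{-48 + F}$ ($t{\left(F \right)} = \frac{F + 2 F}{-48 + F} = \frac{3 F}{-48 + F}$)
$\frac{-2553 - \left(369 - \sqrt{-177 + 1234}\right)}{t{\left(-47 \right)} - 1240} = \frac{-2553 - \left(369 - \sqrt{-177 + 1234}\right)}{3 \left(-47\right) \frac{1}{-48 - 47} - 1240} = \frac{-2553 - \left(369 - \sqrt{1057}\right)}{3 \left(-47\right) \frac{1}{-95} - 1240} = \frac{-2922 + \sqrt{1057}}{3 \left(-47\right) \left(- \frac{1}{95}\right) - 1240} = \frac{-2922 + \sqrt{1057}}{\frac{141}{95} - 1240} = \frac{-2922 + \sqrt{1057}}{- \frac{117659}{95}} = \left(-2922 + \sqrt{1057}\right) \left(- \frac{95}{117659}\right) = \frac{277590}{117659} - \frac{95 \sqrt{1057}}{117659}$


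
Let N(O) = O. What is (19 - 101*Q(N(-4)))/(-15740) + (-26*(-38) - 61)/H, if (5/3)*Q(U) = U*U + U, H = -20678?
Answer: 132949/813679300 ≈ 0.00016339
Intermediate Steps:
Q(U) = 3*U/5 + 3*U²/5 (Q(U) = 3*(U*U + U)/5 = 3*(U² + U)/5 = 3*(U + U²)/5 = 3*U/5 + 3*U²/5)
(19 - 101*Q(N(-4)))/(-15740) + (-26*(-38) - 61)/H = (19 - 303*(-4)*(1 - 4)/5)/(-15740) + (-26*(-38) - 61)/(-20678) = (19 - 303*(-4)*(-3)/5)*(-1/15740) + (988 - 61)*(-1/20678) = (19 - 101*36/5)*(-1/15740) + 927*(-1/20678) = (19 - 3636/5)*(-1/15740) - 927/20678 = -3541/5*(-1/15740) - 927/20678 = 3541/78700 - 927/20678 = 132949/813679300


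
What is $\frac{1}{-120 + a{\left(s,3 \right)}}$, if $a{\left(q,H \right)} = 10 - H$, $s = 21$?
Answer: $- \frac{1}{113} \approx -0.0088496$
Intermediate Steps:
$\frac{1}{-120 + a{\left(s,3 \right)}} = \frac{1}{-120 + \left(10 - 3\right)} = \frac{1}{-120 + 7} = \frac{1}{-113} = - \frac{1}{113}$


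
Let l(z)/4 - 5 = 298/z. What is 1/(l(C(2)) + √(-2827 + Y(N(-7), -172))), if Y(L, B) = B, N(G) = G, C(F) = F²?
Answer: 318/104123 - I*√2999/104123 ≈ 0.0030541 - 0.00052595*I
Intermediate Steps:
l(z) = 20 + 1192/z (l(z) = 20 + 4*(298/z) = 20 + 1192/z)
1/(l(C(2)) + √(-2827 + Y(N(-7), -172))) = 1/((20 + 1192/(2²)) + √(-2827 - 172)) = 1/((20 + 1192/4) + √(-2999)) = 1/((20 + 1192*(¼)) + I*√2999) = 1/((20 + 298) + I*√2999) = 1/(318 + I*√2999)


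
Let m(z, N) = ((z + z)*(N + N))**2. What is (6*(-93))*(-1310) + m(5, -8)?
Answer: 756580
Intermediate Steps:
m(z, N) = 16*N**2*z**2 (m(z, N) = ((2*z)*(2*N))**2 = (4*N*z)**2 = 16*N**2*z**2)
(6*(-93))*(-1310) + m(5, -8) = (6*(-93))*(-1310) + 16*(-8)**2*5**2 = -558*(-1310) + 16*64*25 = 730980 + 25600 = 756580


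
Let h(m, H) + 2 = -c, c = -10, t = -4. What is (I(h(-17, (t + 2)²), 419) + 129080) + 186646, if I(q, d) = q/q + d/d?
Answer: 315728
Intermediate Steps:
h(m, H) = 8 (h(m, H) = -2 - 1*(-10) = -2 + 10 = 8)
I(q, d) = 2 (I(q, d) = 1 + 1 = 2)
(I(h(-17, (t + 2)²), 419) + 129080) + 186646 = (2 + 129080) + 186646 = 129082 + 186646 = 315728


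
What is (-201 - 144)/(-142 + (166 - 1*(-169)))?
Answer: -345/193 ≈ -1.7876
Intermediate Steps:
(-201 - 144)/(-142 + (166 - 1*(-169))) = -345/(-142 + (166 + 169)) = -345/(-142 + 335) = -345/193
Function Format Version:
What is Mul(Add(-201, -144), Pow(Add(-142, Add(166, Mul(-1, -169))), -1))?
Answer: Rational(-345, 193) ≈ -1.7876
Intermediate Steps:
Mul(Add(-201, -144), Pow(Add(-142, Add(166, Mul(-1, -169))), -1)) = Mul(-345, Pow(Add(-142, Add(166, 169)), -1)) = Mul(-345, Pow(Add(-142, 335), -1)) = Mul(-345, Pow(193, -1)) = Mul(-345, Rational(1, 193)) = Rational(-345, 193)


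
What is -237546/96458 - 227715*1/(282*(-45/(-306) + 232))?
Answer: -2261602484/380671497 ≈ -5.9411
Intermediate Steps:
-237546/96458 - 227715*1/(282*(-45/(-306) + 232)) = -237546*1/96458 - 227715*1/(282*(-45*(-1/306) + 232)) = -118773/48229 - 227715*1/(282*(5/34 + 232)) = -118773/48229 - 227715/(282*(7893/34)) = -118773/48229 - 227715/1112913/17 = -118773/48229 - 227715*17/1112913 = -118773/48229 - 27455/7893 = -2261602484/380671497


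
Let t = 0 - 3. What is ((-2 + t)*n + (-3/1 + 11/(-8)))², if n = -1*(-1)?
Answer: 5625/64 ≈ 87.891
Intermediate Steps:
t = -3
n = 1
((-2 + t)*n + (-3/1 + 11/(-8)))² = ((-2 - 3)*1 + (-3/1 + 11/(-8)))² = (-5*1 + (-3*1 + 11*(-⅛)))² = (-5 + (-3 - 11/8))² = (-5 - 35/8)² = (-75/8)² = 5625/64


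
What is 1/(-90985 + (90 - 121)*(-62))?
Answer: -1/89063 ≈ -1.1228e-5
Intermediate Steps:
1/(-90985 + (90 - 121)*(-62)) = 1/(-90985 - 31*(-62)) = 1/(-90985 + 1922) = 1/(-89063) = -1/89063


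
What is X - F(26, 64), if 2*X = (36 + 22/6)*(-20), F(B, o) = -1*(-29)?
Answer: -1277/3 ≈ -425.67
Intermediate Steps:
F(B, o) = 29
X = -1190/3 (X = ((36 + 22/6)*(-20))/2 = ((36 + 22*(⅙))*(-20))/2 = ((36 + 11/3)*(-20))/2 = ((119/3)*(-20))/2 = (½)*(-2380/3) = -1190/3 ≈ -396.67)
X - F(26, 64) = -1190/3 - 1*29 = -1190/3 - 29 = -1277/3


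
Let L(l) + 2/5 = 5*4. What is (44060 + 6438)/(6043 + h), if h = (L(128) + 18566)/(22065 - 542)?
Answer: 5434342270/650410373 ≈ 8.3553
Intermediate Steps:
L(l) = 98/5 (L(l) = -⅖ + 5*4 = -⅖ + 20 = 98/5)
h = 92928/107615 (h = (98/5 + 18566)/(22065 - 542) = (92928/5)/21523 = (92928/5)*(1/21523) = 92928/107615 ≈ 0.86352)
(44060 + 6438)/(6043 + h) = (44060 + 6438)/(6043 + 92928/107615) = 50498/(650410373/107615) = 50498*(107615/650410373) = 5434342270/650410373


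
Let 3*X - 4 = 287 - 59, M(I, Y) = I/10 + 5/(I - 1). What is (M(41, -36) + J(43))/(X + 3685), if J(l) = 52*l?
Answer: 268827/451480 ≈ 0.59544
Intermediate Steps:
M(I, Y) = 5/(-1 + I) + I/10 (M(I, Y) = I*(1/10) + 5/(-1 + I) = I/10 + 5/(-1 + I) = 5/(-1 + I) + I/10)
X = 232/3 (X = 4/3 + (287 - 59)/3 = 4/3 + (1/3)*228 = 4/3 + 76 = 232/3 ≈ 77.333)
(M(41, -36) + J(43))/(X + 3685) = ((50 + 41**2 - 1*41)/(10*(-1 + 41)) + 52*43)/(232/3 + 3685) = ((1/10)*(50 + 1681 - 41)/40 + 2236)/(11287/3) = ((1/10)*(1/40)*1690 + 2236)*(3/11287) = (169/40 + 2236)*(3/11287) = (89609/40)*(3/11287) = 268827/451480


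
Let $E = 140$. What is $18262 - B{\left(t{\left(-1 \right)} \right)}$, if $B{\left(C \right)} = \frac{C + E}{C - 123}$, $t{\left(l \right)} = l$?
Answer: $\frac{2264627}{124} \approx 18263.0$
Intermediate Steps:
$B{\left(C \right)} = \frac{140 + C}{-123 + C}$ ($B{\left(C \right)} = \frac{C + 140}{C - 123} = \frac{140 + C}{-123 + C}$)
$18262 - B{\left(t{\left(-1 \right)} \right)} = 18262 - \frac{140 - 1}{-123 - 1} = 18262 - \frac{1}{-124} \cdot 139 = 18262 - \left(- \frac{1}{124}\right) 139 = 18262 - - \frac{139}{124} = 18262 + \frac{139}{124} = \frac{2264627}{124}$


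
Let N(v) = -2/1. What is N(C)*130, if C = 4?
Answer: -260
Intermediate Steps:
N(v) = -2 (N(v) = -2*1 = -2)
N(C)*130 = -2*130 = -260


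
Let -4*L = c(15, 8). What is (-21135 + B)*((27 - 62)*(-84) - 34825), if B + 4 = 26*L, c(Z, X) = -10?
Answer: 671944490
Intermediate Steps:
L = 5/2 (L = -¼*(-10) = 5/2 ≈ 2.5000)
B = 61 (B = -4 + 26*(5/2) = -4 + 65 = 61)
(-21135 + B)*((27 - 62)*(-84) - 34825) = (-21135 + 61)*((27 - 62)*(-84) - 34825) = -21074*(-35*(-84) - 34825) = -21074*(2940 - 34825) = -21074*(-31885) = 671944490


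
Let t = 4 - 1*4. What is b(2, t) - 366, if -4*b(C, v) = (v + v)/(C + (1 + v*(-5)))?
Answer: -366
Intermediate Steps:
t = 0 (t = 4 - 4 = 0)
b(C, v) = -v/(2*(1 + C - 5*v)) (b(C, v) = -(v + v)/(4*(C + (1 + v*(-5)))) = -2*v/(4*(C + (1 - 5*v))) = -2*v/(4*(1 + C - 5*v)) = -v/(2*(1 + C - 5*v)))
b(2, t) - 366 = (½)*0/(-1 - 1*2 + 5*0) - 366 = (½)*0/(-1 - 2 + 0) - 366 = (½)*0/(-3) - 366 = (½)*0*(-⅓) - 366 = 0 - 366 = -366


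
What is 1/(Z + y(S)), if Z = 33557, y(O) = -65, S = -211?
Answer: 1/33492 ≈ 2.9858e-5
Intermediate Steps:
1/(Z + y(S)) = 1/(33557 - 65) = 1/33492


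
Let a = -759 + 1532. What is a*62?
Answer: 47926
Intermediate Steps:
a = 773
a*62 = 773*62 = 47926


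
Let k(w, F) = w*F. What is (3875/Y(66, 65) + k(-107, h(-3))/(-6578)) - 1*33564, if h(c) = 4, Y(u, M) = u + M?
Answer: -14448578567/430859 ≈ -33534.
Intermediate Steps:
Y(u, M) = M + u
k(w, F) = F*w
(3875/Y(66, 65) + k(-107, h(-3))/(-6578)) - 1*33564 = (3875/(65 + 66) + (4*(-107))/(-6578)) - 1*33564 = (3875/131 - 428*(-1/6578)) - 33564 = (3875*(1/131) + 214/3289) - 33564 = (3875/131 + 214/3289) - 33564 = 12772909/430859 - 33564 = -14448578567/430859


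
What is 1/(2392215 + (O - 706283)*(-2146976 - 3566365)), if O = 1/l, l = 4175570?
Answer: 4175570/16849418792934755919 ≈ 2.4782e-13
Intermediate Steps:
O = 1/4175570 ≈ 2.3949e-7
1/(2392215 + (O - 706283)*(-2146976 - 3566365)) = 1/(2392215 + (1/4175570 - 706283)*(-2146976 - 3566365)) = 1/(2392215 - 2949134106309/4175570*(-5713341)) = 1/(2392215 + 16849408804073568369/4175570) = 1/(16849418792934755919/4175570) = 4175570/16849418792934755919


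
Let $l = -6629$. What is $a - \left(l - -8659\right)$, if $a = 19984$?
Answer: $17954$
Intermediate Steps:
$a - \left(l - -8659\right) = 19984 - \left(-6629 - -8659\right) = 19984 - \left(-6629 + 8659\right) = 19984 - 2030 = 17954$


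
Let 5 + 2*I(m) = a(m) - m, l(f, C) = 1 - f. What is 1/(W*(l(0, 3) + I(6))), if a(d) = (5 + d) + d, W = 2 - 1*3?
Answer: -¼ ≈ -0.25000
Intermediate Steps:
W = -1 (W = 2 - 3 = -1)
a(d) = 5 + 2*d
I(m) = m/2 (I(m) = -5/2 + ((5 + 2*m) - m)/2 = -5/2 + (5 + m)/2 = -5/2 + (5/2 + m/2) = m/2)
1/(W*(l(0, 3) + I(6))) = 1/(-((1 - 1*0) + (½)*6)) = 1/(-((1 + 0) + 3)) = 1/(-(1 + 3)) = 1/(-1*4) = 1/(-4) = -¼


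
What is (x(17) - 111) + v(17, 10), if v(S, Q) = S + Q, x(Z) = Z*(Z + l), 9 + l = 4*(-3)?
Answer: -152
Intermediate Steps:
l = -21 (l = -9 + 4*(-3) = -9 - 12 = -21)
x(Z) = Z*(-21 + Z) (x(Z) = Z*(Z - 21) = Z*(-21 + Z))
v(S, Q) = Q + S
(x(17) - 111) + v(17, 10) = (17*(-21 + 17) - 111) + (10 + 17) = (17*(-4) - 111) + 27 = (-68 - 111) + 27 = -179 + 27 = -152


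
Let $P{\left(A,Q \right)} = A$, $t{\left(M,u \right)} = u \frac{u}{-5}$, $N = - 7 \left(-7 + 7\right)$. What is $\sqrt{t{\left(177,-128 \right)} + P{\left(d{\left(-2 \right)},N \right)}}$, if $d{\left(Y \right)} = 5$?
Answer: $\frac{i \sqrt{81795}}{5} \approx 57.2 i$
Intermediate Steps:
$N = 0$ ($N = \left(-7\right) 0 = 0$)
$t{\left(M,u \right)} = - \frac{u^{2}}{5}$ ($t{\left(M,u \right)} = u u \left(- \frac{1}{5}\right) = u \left(- \frac{u}{5}\right) = - \frac{u^{2}}{5}$)
$\sqrt{t{\left(177,-128 \right)} + P{\left(d{\left(-2 \right)},N \right)}} = \sqrt{- \frac{\left(-128\right)^{2}}{5} + 5} = \sqrt{\left(- \frac{1}{5}\right) 16384 + 5} = \sqrt{- \frac{16384}{5} + 5} = \sqrt{- \frac{16359}{5}} = \frac{i \sqrt{81795}}{5}$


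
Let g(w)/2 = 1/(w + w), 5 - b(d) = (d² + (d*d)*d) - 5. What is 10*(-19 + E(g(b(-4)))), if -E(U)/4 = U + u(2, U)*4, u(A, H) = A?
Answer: -14810/29 ≈ -510.69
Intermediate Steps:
b(d) = 10 - d² - d³ (b(d) = 5 - ((d² + (d*d)*d) - 5) = 5 - ((d² + d²*d) - 5) = 5 - ((d² + d³) - 5) = 5 - (-5 + d² + d³) = 5 + (5 - d² - d³) = 10 - d² - d³)
g(w) = 1/w (g(w) = 2/(w + w) = 2/((2*w)) = 2*(1/(2*w)) = 1/w)
E(U) = -32 - 4*U (E(U) = -4*(U + 2*4) = -4*(U + 8) = -4*(8 + U) = -32 - 4*U)
10*(-19 + E(g(b(-4)))) = 10*(-19 + (-32 - 4/(10 - 1*(-4)² - 1*(-4)³))) = 10*(-19 + (-32 - 4/(10 - 1*16 - 1*(-64)))) = 10*(-19 + (-32 - 4/(10 - 16 + 64))) = 10*(-19 + (-32 - 4/58)) = 10*(-19 + (-32 - 4*1/58)) = 10*(-19 + (-32 - 2/29)) = 10*(-19 - 930/29) = 10*(-1481/29) = -14810/29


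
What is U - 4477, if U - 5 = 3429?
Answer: -1043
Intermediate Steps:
U = 3434 (U = 5 + 3429 = 3434)
U - 4477 = 3434 - 4477 = -1043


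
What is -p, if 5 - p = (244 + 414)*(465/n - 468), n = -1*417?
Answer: -42906901/139 ≈ -3.0868e+5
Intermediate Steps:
n = -417
p = 42906901/139 (p = 5 - (244 + 414)*(465/(-417) - 468) = 5 - 658*(465*(-1/417) - 468) = 5 - 658*(-155/139 - 468) = 5 - 658*(-65207)/139 = 5 - 1*(-42906206/139) = 5 + 42906206/139 = 42906901/139 ≈ 3.0868e+5)
-p = -1*42906901/139 = -42906901/139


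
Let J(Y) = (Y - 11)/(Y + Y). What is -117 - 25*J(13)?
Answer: -1546/13 ≈ -118.92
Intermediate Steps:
J(Y) = (-11 + Y)/(2*Y) (J(Y) = (-11 + Y)/((2*Y)) = (-11 + Y)*(1/(2*Y)) = (-11 + Y)/(2*Y))
-117 - 25*J(13) = -117 - 25*(-11 + 13)/(2*13) = -117 - 25*2/(2*13) = -117 - 25*1/13 = -117 - 25/13 = -1546/13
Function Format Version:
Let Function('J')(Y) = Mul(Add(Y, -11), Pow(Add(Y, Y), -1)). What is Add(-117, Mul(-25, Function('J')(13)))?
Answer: Rational(-1546, 13) ≈ -118.92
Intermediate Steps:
Function('J')(Y) = Mul(Rational(1, 2), Pow(Y, -1), Add(-11, Y)) (Function('J')(Y) = Mul(Add(-11, Y), Pow(Mul(2, Y), -1)) = Mul(Add(-11, Y), Mul(Rational(1, 2), Pow(Y, -1))) = Mul(Rational(1, 2), Pow(Y, -1), Add(-11, Y)))
Add(-117, Mul(-25, Function('J')(13))) = Add(-117, Mul(-25, Mul(Rational(1, 2), Pow(13, -1), Add(-11, 13)))) = Add(-117, Mul(-25, Mul(Rational(1, 2), Rational(1, 13), 2))) = Add(-117, Mul(-25, Rational(1, 13))) = Add(-117, Rational(-25, 13)) = Rational(-1546, 13)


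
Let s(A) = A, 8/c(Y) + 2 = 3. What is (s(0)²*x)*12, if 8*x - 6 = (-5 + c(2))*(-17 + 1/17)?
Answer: 0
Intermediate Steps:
c(Y) = 8 (c(Y) = 8/(-2 + 3) = 8/1 = 8*1 = 8)
x = -381/68 (x = ¾ + ((-5 + 8)*(-17 + 1/17))/8 = ¾ + (3*(-17 + 1/17))/8 = ¾ + (3*(-288/17))/8 = ¾ + (⅛)*(-864/17) = ¾ - 108/17 = -381/68 ≈ -5.6029)
(s(0)²*x)*12 = (0²*(-381/68))*12 = (0*(-381/68))*12 = 0*12 = 0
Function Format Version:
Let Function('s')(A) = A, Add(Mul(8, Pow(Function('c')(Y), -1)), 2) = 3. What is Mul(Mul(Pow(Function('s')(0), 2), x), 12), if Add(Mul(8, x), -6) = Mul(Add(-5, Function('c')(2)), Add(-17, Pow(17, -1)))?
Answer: 0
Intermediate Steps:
Function('c')(Y) = 8 (Function('c')(Y) = Mul(8, Pow(Add(-2, 3), -1)) = Mul(8, Pow(1, -1)) = Mul(8, 1) = 8)
x = Rational(-381, 68) (x = Add(Rational(3, 4), Mul(Rational(1, 8), Mul(Add(-5, 8), Add(-17, Pow(17, -1))))) = Add(Rational(3, 4), Mul(Rational(1, 8), Mul(3, Add(-17, Rational(1, 17))))) = Add(Rational(3, 4), Mul(Rational(1, 8), Mul(3, Rational(-288, 17)))) = Add(Rational(3, 4), Mul(Rational(1, 8), Rational(-864, 17))) = Add(Rational(3, 4), Rational(-108, 17)) = Rational(-381, 68) ≈ -5.6029)
Mul(Mul(Pow(Function('s')(0), 2), x), 12) = Mul(Mul(Pow(0, 2), Rational(-381, 68)), 12) = Mul(Mul(0, Rational(-381, 68)), 12) = Mul(0, 12) = 0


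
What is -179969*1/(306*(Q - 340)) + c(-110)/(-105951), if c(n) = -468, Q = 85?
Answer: 6368137853/2755785510 ≈ 2.3108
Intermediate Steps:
-179969*1/(306*(Q - 340)) + c(-110)/(-105951) = -179969*1/(306*(85 - 340)) - 468/(-105951) = -179969/((-255*306)) - 468*(-1/105951) = -179969/(-78030) + 156/35317 = -179969*(-1/78030) + 156/35317 = 179969/78030 + 156/35317 = 6368137853/2755785510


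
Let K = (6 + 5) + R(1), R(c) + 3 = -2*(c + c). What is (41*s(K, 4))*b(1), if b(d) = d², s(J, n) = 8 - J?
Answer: 164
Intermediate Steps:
R(c) = -3 - 4*c (R(c) = -3 - 2*(c + c) = -3 - 4*c)
K = 4 (K = (6 + 5) + (-3 - 4*1) = 11 + (-3 - 4) = 11 - 7 = 4)
(41*s(K, 4))*b(1) = (41*(8 - 1*4))*1² = (41*(8 - 4))*1 = (41*4)*1 = 164*1 = 164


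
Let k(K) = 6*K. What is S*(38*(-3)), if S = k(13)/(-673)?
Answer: 8892/673 ≈ 13.212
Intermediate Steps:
S = -78/673 (S = (6*13)/(-673) = 78*(-1/673) = -78/673 ≈ -0.11590)
S*(38*(-3)) = -2964*(-3)/673 = -78/673*(-114) = 8892/673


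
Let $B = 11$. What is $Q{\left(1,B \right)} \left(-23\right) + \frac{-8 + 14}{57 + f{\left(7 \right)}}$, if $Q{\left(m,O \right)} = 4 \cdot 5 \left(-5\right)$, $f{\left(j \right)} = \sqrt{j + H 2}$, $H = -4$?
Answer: $\frac{3737671}{1625} - \frac{3 i}{1625} \approx 2300.1 - 0.0018462 i$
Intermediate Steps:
$f{\left(j \right)} = \sqrt{-8 + j}$ ($f{\left(j \right)} = \sqrt{j - 8} = \sqrt{-8 + j}$)
$Q{\left(m,O \right)} = -100$ ($Q{\left(m,O \right)} = 20 \left(-5\right) = -100$)
$Q{\left(1,B \right)} \left(-23\right) + \frac{-8 + 14}{57 + f{\left(7 \right)}} = \left(-100\right) \left(-23\right) + \frac{-8 + 14}{57 + \sqrt{-8 + 7}} = 2300 + \frac{6}{57 + \sqrt{-1}} = 2300 + \frac{6}{57 + i} = 2300 + 6 \frac{57 - i}{3250} = 2300 + \frac{3 \left(57 - i\right)}{1625}$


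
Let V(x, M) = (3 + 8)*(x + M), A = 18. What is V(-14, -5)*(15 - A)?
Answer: 627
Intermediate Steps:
V(x, M) = 11*M + 11*x (V(x, M) = 11*(M + x) = 11*M + 11*x)
V(-14, -5)*(15 - A) = (11*(-5) + 11*(-14))*(15 - 1*18) = (-55 - 154)*(15 - 18) = -209*(-3) = 627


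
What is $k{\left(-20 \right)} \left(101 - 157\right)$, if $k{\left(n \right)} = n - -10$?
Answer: $560$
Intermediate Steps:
$k{\left(n \right)} = 10 + n$ ($k{\left(n \right)} = n + 10 = 10 + n$)
$k{\left(-20 \right)} \left(101 - 157\right) = \left(10 - 20\right) \left(101 - 157\right) = - 10 \left(101 - 157\right) = \left(-10\right) \left(-56\right) = 560$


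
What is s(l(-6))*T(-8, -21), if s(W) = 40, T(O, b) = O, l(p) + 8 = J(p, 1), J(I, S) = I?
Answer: -320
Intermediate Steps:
l(p) = -8 + p
s(l(-6))*T(-8, -21) = 40*(-8) = -320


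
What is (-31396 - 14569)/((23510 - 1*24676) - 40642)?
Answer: 45965/41808 ≈ 1.0994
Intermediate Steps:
(-31396 - 14569)/((23510 - 1*24676) - 40642) = -45965/((23510 - 24676) - 40642) = -45965/(-1166 - 40642) = -45965/(-41808) = -45965*(-1/41808) = 45965/41808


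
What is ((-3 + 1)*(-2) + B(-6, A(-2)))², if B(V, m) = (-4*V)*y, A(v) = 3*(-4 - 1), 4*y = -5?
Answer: 676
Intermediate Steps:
y = -5/4 (y = (¼)*(-5) = -5/4 ≈ -1.2500)
A(v) = -15 (A(v) = 3*(-5) = -15)
B(V, m) = 5*V (B(V, m) = -4*V*(-5/4) = 5*V)
((-3 + 1)*(-2) + B(-6, A(-2)))² = ((-3 + 1)*(-2) + 5*(-6))² = (-2*(-2) - 30)² = (4 - 30)² = (-26)² = 676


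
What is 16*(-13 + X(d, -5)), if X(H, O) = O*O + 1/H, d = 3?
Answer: 592/3 ≈ 197.33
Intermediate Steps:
X(H, O) = 1/H + O**2 (X(H, O) = O**2 + 1/H = 1/H + O**2)
16*(-13 + X(d, -5)) = 16*(-13 + (1/3 + (-5)**2)) = 16*(-13 + (1/3 + 25)) = 16*(-13 + 76/3) = 16*(37/3) = 592/3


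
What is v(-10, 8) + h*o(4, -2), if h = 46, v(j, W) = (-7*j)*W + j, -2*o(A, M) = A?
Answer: 458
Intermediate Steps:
o(A, M) = -A/2
v(j, W) = j - 7*W*j (v(j, W) = -7*W*j + j = j - 7*W*j)
v(-10, 8) + h*o(4, -2) = -10*(1 - 7*8) + 46*(-½*4) = -10*(1 - 56) + 46*(-2) = -10*(-55) - 92 = 550 - 92 = 458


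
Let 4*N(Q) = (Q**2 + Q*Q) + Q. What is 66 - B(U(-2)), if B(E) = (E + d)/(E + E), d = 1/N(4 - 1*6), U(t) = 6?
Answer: 589/9 ≈ 65.444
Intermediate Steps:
N(Q) = Q**2/2 + Q/4 (N(Q) = ((Q**2 + Q*Q) + Q)/4 = ((Q**2 + Q**2) + Q)/4 = (2*Q**2 + Q)/4 = (Q + 2*Q**2)/4 = Q**2/2 + Q/4)
d = 2/3 (d = 1/((4 - 1*6)*(1 + 2*(4 - 1*6))/4) = 1/((4 - 6)*(1 + 2*(4 - 6))/4) = 1/((1/4)*(-2)*(1 + 2*(-2))) = 1/((1/4)*(-2)*(1 - 4)) = 1/((1/4)*(-2)*(-3)) = 1/(3/2) = 2/3 ≈ 0.66667)
B(E) = (2/3 + E)/(2*E) (B(E) = (E + 2/3)/(E + E) = (2/3 + E)/((2*E)) = (2/3 + E)*(1/(2*E)) = (2/3 + E)/(2*E))
66 - B(U(-2)) = 66 - (2 + 3*6)/(6*6) = 66 - (2 + 18)/(6*6) = 66 - 20/(6*6) = 66 - 1*5/9 = 66 - 5/9 = 589/9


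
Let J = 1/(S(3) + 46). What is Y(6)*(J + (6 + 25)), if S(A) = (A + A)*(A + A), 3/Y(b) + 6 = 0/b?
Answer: -2543/164 ≈ -15.506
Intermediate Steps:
Y(b) = -1/2 (Y(b) = 3/(-6 + 0/b) = 3/(-6 + 0) = 3/(-6) = 3*(-1/6) = -1/2)
S(A) = 4*A**2 (S(A) = (2*A)*(2*A) = 4*A**2)
J = 1/82 (J = 1/(4*3**2 + 46) = 1/(4*9 + 46) = 1/(36 + 46) = 1/82 ≈ 0.012195)
Y(6)*(J + (6 + 25)) = -(1/82 + (6 + 25))/2 = -(1/82 + 31)/2 = -1/2*2543/82 = -2543/164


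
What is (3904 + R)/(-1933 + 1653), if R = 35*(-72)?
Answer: -173/35 ≈ -4.9429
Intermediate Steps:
R = -2520
(3904 + R)/(-1933 + 1653) = (3904 - 2520)/(-1933 + 1653) = 1384/(-280) = 1384*(-1/280) = -173/35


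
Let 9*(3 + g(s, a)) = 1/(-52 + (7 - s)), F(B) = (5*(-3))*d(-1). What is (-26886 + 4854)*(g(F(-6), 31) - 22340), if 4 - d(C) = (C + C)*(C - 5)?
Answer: 27074354496/55 ≈ 4.9226e+8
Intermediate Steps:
d(C) = 4 - 2*C*(-5 + C) (d(C) = 4 - (C + C)*(C - 5) = 4 - 2*C*(-5 + C))
F(B) = 120 (F(B) = (5*(-3))*(4 - 2*(-1)**2 + 10*(-1)) = -15*(4 - 2*1 - 10) = -15*(4 - 2 - 10) = -15*(-8) = 120)
g(s, a) = -3 + 1/(9*(-45 - s)) (g(s, a) = -3 + 1/(9*(-52 + (7 - s))) = -3 + 1/(9*(-45 - s)))
(-26886 + 4854)*(g(F(-6), 31) - 22340) = (-26886 + 4854)*((-1216 - 27*120)/(9*(45 + 120)) - 22340) = -22032*((1/9)*(-1216 - 3240)/165 - 22340) = -22032*((1/9)*(1/165)*(-4456) - 22340) = -22032*(-4456/1485 - 22340) = -22032*(-33179356/1485) = 27074354496/55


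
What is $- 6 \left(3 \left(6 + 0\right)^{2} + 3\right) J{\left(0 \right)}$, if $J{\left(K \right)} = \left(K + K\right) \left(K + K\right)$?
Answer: $0$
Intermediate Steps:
$J{\left(K \right)} = 4 K^{2}$ ($J{\left(K \right)} = 2 K 2 K = 4 K^{2}$)
$- 6 \left(3 \left(6 + 0\right)^{2} + 3\right) J{\left(0 \right)} = - 6 \left(3 \left(6 + 0\right)^{2} + 3\right) 4 \cdot 0^{2} = - 6 \left(3 \cdot 6^{2} + 3\right) 4 \cdot 0 = - 6 \left(3 \cdot 36 + 3\right) 0 = - 6 \left(108 + 3\right) 0 = \left(-6\right) 111 \cdot 0 = \left(-666\right) 0 = 0$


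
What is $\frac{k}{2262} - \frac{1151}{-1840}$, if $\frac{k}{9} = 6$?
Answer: $\frac{450487}{693680} \approx 0.64942$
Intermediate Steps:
$k = 54$ ($k = 9 \cdot 6 = 54$)
$\frac{k}{2262} - \frac{1151}{-1840} = \frac{54}{2262} - \frac{1151}{-1840} = 54 \cdot \frac{1}{2262} - - \frac{1151}{1840} = \frac{9}{377} + \frac{1151}{1840} = \frac{450487}{693680}$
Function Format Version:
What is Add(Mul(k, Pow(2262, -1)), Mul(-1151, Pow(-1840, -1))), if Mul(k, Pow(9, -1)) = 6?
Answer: Rational(450487, 693680) ≈ 0.64942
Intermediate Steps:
k = 54 (k = Mul(9, 6) = 54)
Add(Mul(k, Pow(2262, -1)), Mul(-1151, Pow(-1840, -1))) = Add(Mul(54, Pow(2262, -1)), Mul(-1151, Pow(-1840, -1))) = Add(Mul(54, Rational(1, 2262)), Mul(-1151, Rational(-1, 1840))) = Add(Rational(9, 377), Rational(1151, 1840)) = Rational(450487, 693680)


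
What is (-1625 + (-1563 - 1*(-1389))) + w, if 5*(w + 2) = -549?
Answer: -9554/5 ≈ -1910.8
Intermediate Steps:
w = -559/5 (w = -2 + (⅕)*(-549) = -2 - 549/5 = -559/5 ≈ -111.80)
(-1625 + (-1563 - 1*(-1389))) + w = (-1625 + (-1563 - 1*(-1389))) - 559/5 = (-1625 + (-1563 + 1389)) - 559/5 = (-1625 - 174) - 559/5 = -1799 - 559/5 = -9554/5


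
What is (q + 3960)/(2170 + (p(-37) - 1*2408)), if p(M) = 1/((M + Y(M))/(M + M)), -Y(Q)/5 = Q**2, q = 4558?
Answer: -792174/22133 ≈ -35.792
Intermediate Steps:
Y(Q) = -5*Q**2
p(M) = 2*M/(M - 5*M**2) (p(M) = 1/((M - 5*M**2)/(M + M)) = 1/((M - 5*M**2)/((2*M))) = 1/((M - 5*M**2)*(1/(2*M))) = 1/((M - 5*M**2)/(2*M)) = 2*M/(M - 5*M**2))
(q + 3960)/(2170 + (p(-37) - 1*2408)) = (4558 + 3960)/(2170 + (-2/(-1 + 5*(-37)) - 1*2408)) = 8518/(2170 + (-2/(-1 - 185) - 2408)) = 8518/(2170 + (-2/(-186) - 2408)) = 8518/(2170 + (-2*(-1/186) - 2408)) = 8518/(2170 + (1/93 - 2408)) = 8518/(2170 - 223943/93) = 8518/(-22133/93) = 8518*(-93/22133) = -792174/22133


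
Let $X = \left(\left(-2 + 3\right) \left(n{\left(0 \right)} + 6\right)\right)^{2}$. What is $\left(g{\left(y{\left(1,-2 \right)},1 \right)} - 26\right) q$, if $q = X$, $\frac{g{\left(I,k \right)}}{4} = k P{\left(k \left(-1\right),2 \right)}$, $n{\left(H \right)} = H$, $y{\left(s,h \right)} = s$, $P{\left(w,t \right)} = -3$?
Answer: $-1368$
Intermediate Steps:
$g{\left(I,k \right)} = - 12 k$ ($g{\left(I,k \right)} = 4 k \left(-3\right) = 4 \left(- 3 k\right) = - 12 k$)
$X = 36$ ($X = \left(\left(-2 + 3\right) \left(0 + 6\right)\right)^{2} = \left(1 \cdot 6\right)^{2} = 6^{2} = 36$)
$q = 36$
$\left(g{\left(y{\left(1,-2 \right)},1 \right)} - 26\right) q = \left(\left(-12\right) 1 - 26\right) 36 = \left(-12 - 26\right) 36 = \left(-38\right) 36 = -1368$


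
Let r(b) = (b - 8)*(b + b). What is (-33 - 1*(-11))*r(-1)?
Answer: -396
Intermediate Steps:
r(b) = 2*b*(-8 + b) (r(b) = (-8 + b)*(2*b) = 2*b*(-8 + b))
(-33 - 1*(-11))*r(-1) = (-33 - 1*(-11))*(2*(-1)*(-8 - 1)) = (-33 + 11)*(2*(-1)*(-9)) = -22*18 = -396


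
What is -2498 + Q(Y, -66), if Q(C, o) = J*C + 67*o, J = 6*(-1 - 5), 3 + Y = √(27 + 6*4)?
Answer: -6812 - 36*√51 ≈ -7069.1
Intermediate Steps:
Y = -3 + √51 (Y = -3 + √(27 + 6*4) = -3 + √(27 + 24) = -3 + √51 ≈ 4.1414)
J = -36 (J = 6*(-6) = -36)
Q(C, o) = -36*C + 67*o
-2498 + Q(Y, -66) = -2498 + (-36*(-3 + √51) + 67*(-66)) = -2498 + ((108 - 36*√51) - 4422) = -2498 + (-4314 - 36*√51) = -6812 - 36*√51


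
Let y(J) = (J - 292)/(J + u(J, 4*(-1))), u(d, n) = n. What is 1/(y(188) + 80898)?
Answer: 23/1860641 ≈ 1.2361e-5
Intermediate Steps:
y(J) = (-292 + J)/(-4 + J) (y(J) = (J - 292)/(J + 4*(-1)) = (-292 + J)/(J - 4) = (-292 + J)/(-4 + J))
1/(y(188) + 80898) = 1/((-292 + 188)/(-4 + 188) + 80898) = 1/(-104/184 + 80898) = 1/((1/184)*(-104) + 80898) = 1/(-13/23 + 80898) = 1/(1860641/23) = 23/1860641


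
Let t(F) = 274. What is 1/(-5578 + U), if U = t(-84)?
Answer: -1/5304 ≈ -0.00018854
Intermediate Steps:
U = 274
1/(-5578 + U) = 1/(-5578 + 274) = 1/(-5304) = -1/5304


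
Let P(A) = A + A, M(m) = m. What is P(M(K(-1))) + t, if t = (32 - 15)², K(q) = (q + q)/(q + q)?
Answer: 291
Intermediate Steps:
K(q) = 1 (K(q) = (2*q)/((2*q)) = (2*q)*(1/(2*q)) = 1)
t = 289 (t = 17² = 289)
P(A) = 2*A
P(M(K(-1))) + t = 2*1 + 289 = 2 + 289 = 291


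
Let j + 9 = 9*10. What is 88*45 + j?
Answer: 4041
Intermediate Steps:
j = 81 (j = -9 + 9*10 = -9 + 90 = 81)
88*45 + j = 88*45 + 81 = 3960 + 81 = 4041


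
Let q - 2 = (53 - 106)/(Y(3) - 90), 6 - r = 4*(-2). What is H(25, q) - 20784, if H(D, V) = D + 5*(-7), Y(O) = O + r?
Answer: -20794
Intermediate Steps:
r = 14 (r = 6 - 4*(-2) = 6 - 1*(-8) = 6 + 8 = 14)
Y(O) = 14 + O (Y(O) = O + 14 = 14 + O)
q = 199/73 (q = 2 + (53 - 106)/((14 + 3) - 90) = 2 - 53/(17 - 90) = 2 - 53/(-73) = 2 - 53*(-1/73) = 2 + 53/73 = 199/73 ≈ 2.7260)
H(D, V) = -35 + D (H(D, V) = D - 35 = -35 + D)
H(25, q) - 20784 = (-35 + 25) - 20784 = -10 - 20784 = -20794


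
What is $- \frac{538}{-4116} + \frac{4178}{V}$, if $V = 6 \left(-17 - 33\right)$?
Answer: $- \frac{354901}{25725} \approx -13.796$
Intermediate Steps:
$V = -300$ ($V = 6 \left(-50\right) = -300$)
$- \frac{538}{-4116} + \frac{4178}{V} = - \frac{538}{-4116} + \frac{4178}{-300} = \left(-538\right) \left(- \frac{1}{4116}\right) + 4178 \left(- \frac{1}{300}\right) = \frac{269}{2058} - \frac{2089}{150} = - \frac{354901}{25725}$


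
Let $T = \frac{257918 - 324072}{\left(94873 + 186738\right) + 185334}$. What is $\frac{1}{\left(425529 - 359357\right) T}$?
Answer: $- \frac{466945}{4377542488} \approx -0.00010667$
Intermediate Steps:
$T = - \frac{66154}{466945}$ ($T = - \frac{66154}{281611 + 185334} = - \frac{66154}{466945} \approx -0.14167$)
$\frac{1}{\left(425529 - 359357\right) T} = \frac{1}{\left(425529 - 359357\right) \left(- \frac{66154}{466945}\right)} = \frac{1}{66172} \left(- \frac{466945}{66154}\right) = - \frac{466945}{4377542488}$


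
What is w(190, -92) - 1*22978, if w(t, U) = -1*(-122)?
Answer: -22856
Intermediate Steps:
w(t, U) = 122
w(190, -92) - 1*22978 = 122 - 1*22978 = 122 - 22978 = -22856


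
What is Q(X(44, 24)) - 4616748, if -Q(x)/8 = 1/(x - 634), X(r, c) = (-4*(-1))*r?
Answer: -1057235288/229 ≈ -4.6167e+6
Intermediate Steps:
X(r, c) = 4*r
Q(x) = -8/(-634 + x) (Q(x) = -8/(x - 634) = -8/(-634 + x))
Q(X(44, 24)) - 4616748 = -8/(-634 + 4*44) - 4616748 = -8/(-634 + 176) - 4616748 = -8/(-458) - 4616748 = -8*(-1/458) - 4616748 = 4/229 - 4616748 = -1057235288/229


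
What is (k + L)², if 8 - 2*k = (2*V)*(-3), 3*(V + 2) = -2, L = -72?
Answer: 5776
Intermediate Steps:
V = -8/3 (V = -2 + (⅓)*(-2) = -2 - ⅔ = -8/3 ≈ -2.6667)
k = -4 (k = 4 - 2*(-8/3)*(-3)/2 = 4 - (-8)*(-3)/3 = 4 - ½*16 = 4 - 8 = -4)
(k + L)² = (-4 - 72)² = (-76)² = 5776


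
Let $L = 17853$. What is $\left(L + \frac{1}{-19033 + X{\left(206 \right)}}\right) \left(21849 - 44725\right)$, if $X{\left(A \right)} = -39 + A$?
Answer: $- \frac{3852486504286}{9433} \approx -4.084 \cdot 10^{8}$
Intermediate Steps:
$\left(L + \frac{1}{-19033 + X{\left(206 \right)}}\right) \left(21849 - 44725\right) = \left(17853 + \frac{1}{-19033 + \left(-39 + 206\right)}\right) \left(21849 - 44725\right) = \left(17853 + \frac{1}{-19033 + 167}\right) \left(-22876\right) = \left(17853 + \frac{1}{-18866}\right) \left(-22876\right) = \left(17853 - \frac{1}{18866}\right) \left(-22876\right) = \frac{336814697}{18866} \left(-22876\right) = - \frac{3852486504286}{9433}$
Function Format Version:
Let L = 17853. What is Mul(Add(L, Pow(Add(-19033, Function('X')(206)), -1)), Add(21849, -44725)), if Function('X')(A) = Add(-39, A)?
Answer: Rational(-3852486504286, 9433) ≈ -4.0840e+8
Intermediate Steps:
Mul(Add(L, Pow(Add(-19033, Function('X')(206)), -1)), Add(21849, -44725)) = Mul(Add(17853, Pow(Add(-19033, Add(-39, 206)), -1)), Add(21849, -44725)) = Mul(Add(17853, Pow(Add(-19033, 167), -1)), -22876) = Mul(Add(17853, Pow(-18866, -1)), -22876) = Mul(Add(17853, Rational(-1, 18866)), -22876) = Mul(Rational(336814697, 18866), -22876) = Rational(-3852486504286, 9433)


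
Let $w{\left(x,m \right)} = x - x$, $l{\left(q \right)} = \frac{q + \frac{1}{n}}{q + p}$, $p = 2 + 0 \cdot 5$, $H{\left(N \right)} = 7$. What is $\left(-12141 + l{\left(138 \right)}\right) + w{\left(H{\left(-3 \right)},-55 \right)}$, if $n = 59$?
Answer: $- \frac{100276517}{8260} \approx -12140.0$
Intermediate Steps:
$p = 2$ ($p = 2 + 0 = 2$)
$l{\left(q \right)} = \frac{\frac{1}{59} + q}{2 + q}$ ($l{\left(q \right)} = \frac{q + \frac{1}{59}}{q + 2} = \frac{q + \frac{1}{59}}{2 + q} = \frac{\frac{1}{59} + q}{2 + q}$)
$w{\left(x,m \right)} = 0$
$\left(-12141 + l{\left(138 \right)}\right) + w{\left(H{\left(-3 \right)},-55 \right)} = \left(-12141 + \frac{\frac{1}{59} + 138}{2 + 138}\right) + 0 = \left(-12141 + \frac{1}{140} \cdot \frac{8143}{59}\right) + 0 = \left(-12141 + \frac{8143}{8260}\right) + 0 = - \frac{100276517}{8260} + 0 = - \frac{100276517}{8260}$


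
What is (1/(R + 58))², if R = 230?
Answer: 1/82944 ≈ 1.2056e-5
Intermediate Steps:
(1/(R + 58))² = (1/(230 + 58))² = (1/288)² = 1/82944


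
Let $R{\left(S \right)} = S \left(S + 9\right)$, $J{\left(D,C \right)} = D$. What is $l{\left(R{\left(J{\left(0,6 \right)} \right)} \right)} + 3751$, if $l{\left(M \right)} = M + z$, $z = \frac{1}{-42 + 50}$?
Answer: $\frac{30009}{8} \approx 3751.1$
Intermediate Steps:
$z = \frac{1}{8} \approx 0.125$
$R{\left(S \right)} = S \left(9 + S\right)$
$l{\left(M \right)} = \frac{1}{8} + M$ ($l{\left(M \right)} = M + \frac{1}{8} = \frac{1}{8} + M$)
$l{\left(R{\left(J{\left(0,6 \right)} \right)} \right)} + 3751 = \left(\frac{1}{8} + 0 \left(9 + 0\right)\right) + 3751 = \left(\frac{1}{8} + 0 \cdot 9\right) + 3751 = \left(\frac{1}{8} + 0\right) + 3751 = \frac{1}{8} + 3751 = \frac{30009}{8}$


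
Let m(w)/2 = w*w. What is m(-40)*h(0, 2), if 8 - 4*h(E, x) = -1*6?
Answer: 11200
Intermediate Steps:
m(w) = 2*w**2 (m(w) = 2*(w*w) = 2*w**2)
h(E, x) = 7/2 (h(E, x) = 2 - (-1)*6/4 = 2 - 1/4*(-6) = 2 + 3/2 = 7/2)
m(-40)*h(0, 2) = (2*(-40)**2)*(7/2) = (2*1600)*(7/2) = 3200*(7/2) = 11200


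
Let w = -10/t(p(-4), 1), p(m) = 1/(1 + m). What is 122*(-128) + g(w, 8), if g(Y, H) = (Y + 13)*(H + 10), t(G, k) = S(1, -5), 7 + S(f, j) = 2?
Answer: -15346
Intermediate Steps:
S(f, j) = -5 (S(f, j) = -7 + 2 = -5)
t(G, k) = -5
w = 2 (w = -10/(-5) = -10*(-⅕) = 2)
g(Y, H) = (10 + H)*(13 + Y) (g(Y, H) = (13 + Y)*(10 + H) = (10 + H)*(13 + Y))
122*(-128) + g(w, 8) = 122*(-128) + (130 + 10*2 + 13*8 + 8*2) = -15616 + (130 + 20 + 104 + 16) = -15616 + 270 = -15346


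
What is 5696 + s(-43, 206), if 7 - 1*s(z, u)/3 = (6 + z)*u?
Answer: 28583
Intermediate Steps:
s(z, u) = 21 - 3*u*(6 + z) (s(z, u) = 21 - 3*(6 + z)*u = 21 - 3*u*(6 + z))
5696 + s(-43, 206) = 5696 + (21 - 18*206 - 3*206*(-43)) = 5696 + (21 - 3708 + 26574) = 5696 + 22887 = 28583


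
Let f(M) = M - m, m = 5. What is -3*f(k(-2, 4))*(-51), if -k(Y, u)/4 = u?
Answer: -3213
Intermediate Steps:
k(Y, u) = -4*u
f(M) = -5 + M (f(M) = M - 1*5 = M - 5 = -5 + M)
-3*f(k(-2, 4))*(-51) = -3*(-5 - 4*4)*(-51) = -3*(-5 - 16)*(-51) = -3*(-21)*(-51) = 63*(-51) = -3213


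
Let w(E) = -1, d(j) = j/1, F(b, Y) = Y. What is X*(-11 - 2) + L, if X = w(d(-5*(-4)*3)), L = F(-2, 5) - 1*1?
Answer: 17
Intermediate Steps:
L = 4 (L = 5 - 1*1 = 5 - 1 = 4)
d(j) = j (d(j) = j*1 = j)
X = -1
X*(-11 - 2) + L = -(-11 - 2) + 4 = -1*(-13) + 4 = 13 + 4 = 17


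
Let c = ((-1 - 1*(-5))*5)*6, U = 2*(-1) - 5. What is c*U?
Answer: -840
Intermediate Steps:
U = -7 (U = -2 - 5 = -7)
c = 120 (c = ((-1 + 5)*5)*6 = (4*5)*6 = 20*6 = 120)
c*U = 120*(-7) = -840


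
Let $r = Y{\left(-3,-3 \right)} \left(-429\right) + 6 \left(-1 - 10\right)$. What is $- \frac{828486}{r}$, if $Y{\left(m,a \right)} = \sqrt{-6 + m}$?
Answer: $\frac{552324}{16775} - \frac{10770318 i}{16775} \approx 32.925 - 642.05 i$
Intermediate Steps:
$r = -66 - 1287 i$ ($r = \sqrt{-6 - 3} \left(-429\right) + 6 \left(-1 - 10\right) = \sqrt{-9} \left(-429\right) + 6 \left(-11\right) = 3 i \left(-429\right) - 66 = - 1287 i - 66 = -66 - 1287 i \approx -66.0 - 1287.0 i$)
$- \frac{828486}{r} = - \frac{828486}{-66 - 1287 i} = - 828486 \frac{-66 + 1287 i}{1660725} = - \frac{92054 \left(-66 + 1287 i\right)}{184525}$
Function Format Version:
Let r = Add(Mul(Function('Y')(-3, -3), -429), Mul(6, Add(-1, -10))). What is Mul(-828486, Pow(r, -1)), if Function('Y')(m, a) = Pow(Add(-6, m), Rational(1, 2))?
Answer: Add(Rational(552324, 16775), Mul(Rational(-10770318, 16775), I)) ≈ Add(32.925, Mul(-642.05, I))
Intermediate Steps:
r = Add(-66, Mul(-1287, I)) (r = Add(Mul(Pow(Add(-6, -3), Rational(1, 2)), -429), Mul(6, Add(-1, -10))) = Add(Mul(Pow(-9, Rational(1, 2)), -429), Mul(6, -11)) = Add(Mul(Mul(3, I), -429), -66) = Add(Mul(-1287, I), -66) = Add(-66, Mul(-1287, I)) ≈ Add(-66.000, Mul(-1287.0, I)))
Mul(-828486, Pow(r, -1)) = Mul(-828486, Pow(Add(-66, Mul(-1287, I)), -1)) = Mul(-828486, Mul(Rational(1, 1660725), Add(-66, Mul(1287, I)))) = Mul(Rational(-92054, 184525), Add(-66, Mul(1287, I)))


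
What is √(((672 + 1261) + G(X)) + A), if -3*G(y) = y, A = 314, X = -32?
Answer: √20319/3 ≈ 47.515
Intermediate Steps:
G(y) = -y/3
√(((672 + 1261) + G(X)) + A) = √(((672 + 1261) - ⅓*(-32)) + 314) = √((1933 + 32/3) + 314) = √(5831/3 + 314) = √(6773/3) = √20319/3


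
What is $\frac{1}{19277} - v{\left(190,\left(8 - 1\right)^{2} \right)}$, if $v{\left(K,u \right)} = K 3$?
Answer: $- \frac{10987889}{19277} \approx -570.0$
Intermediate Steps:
$v{\left(K,u \right)} = 3 K$
$\frac{1}{19277} - v{\left(190,\left(8 - 1\right)^{2} \right)} = \frac{1}{19277} - 3 \cdot 190 = \frac{1}{19277} - 570 = - \frac{10987889}{19277}$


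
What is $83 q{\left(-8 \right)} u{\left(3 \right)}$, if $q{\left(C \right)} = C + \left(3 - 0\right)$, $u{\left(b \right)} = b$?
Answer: $-1245$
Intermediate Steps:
$q{\left(C \right)} = 3 + C$ ($q{\left(C \right)} = C + \left(3 + 0\right) = C + 3 = 3 + C$)
$83 q{\left(-8 \right)} u{\left(3 \right)} = 83 \left(3 - 8\right) 3 = 83 \left(-5\right) 3 = \left(-415\right) 3 = -1245$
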